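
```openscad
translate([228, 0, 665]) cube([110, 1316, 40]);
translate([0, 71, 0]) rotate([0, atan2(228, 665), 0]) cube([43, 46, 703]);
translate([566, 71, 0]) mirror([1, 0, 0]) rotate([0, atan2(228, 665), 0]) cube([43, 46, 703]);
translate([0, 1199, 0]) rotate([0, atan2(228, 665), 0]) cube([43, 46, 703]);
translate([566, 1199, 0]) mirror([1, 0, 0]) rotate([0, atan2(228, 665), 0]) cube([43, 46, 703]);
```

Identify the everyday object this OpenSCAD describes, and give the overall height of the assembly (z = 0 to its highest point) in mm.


A sawhorse. The overall height is 705 mm.

A beam across two mirrored pairs of raked legs — a sawhorse. The beam's underside is at z = 665 (matching the legs' vertical rise in atan2(228, 665)) and the beam is 40 mm tall, so its top is at 665 + 40 = 705 mm. The raked legs top out at the beam's underside, so that is the highest point.


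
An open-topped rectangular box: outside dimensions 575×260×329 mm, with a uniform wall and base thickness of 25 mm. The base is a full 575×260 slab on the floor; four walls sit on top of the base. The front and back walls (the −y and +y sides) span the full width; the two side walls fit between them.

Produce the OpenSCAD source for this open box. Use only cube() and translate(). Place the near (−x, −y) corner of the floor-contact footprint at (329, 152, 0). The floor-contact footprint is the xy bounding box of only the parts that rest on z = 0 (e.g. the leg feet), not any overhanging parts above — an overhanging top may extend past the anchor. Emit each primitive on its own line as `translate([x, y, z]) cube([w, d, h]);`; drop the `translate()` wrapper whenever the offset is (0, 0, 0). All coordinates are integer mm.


translate([329, 152, 0]) cube([575, 260, 25]);
translate([329, 152, 25]) cube([575, 25, 304]);
translate([329, 387, 25]) cube([575, 25, 304]);
translate([329, 177, 25]) cube([25, 210, 304]);
translate([879, 177, 25]) cube([25, 210, 304]);


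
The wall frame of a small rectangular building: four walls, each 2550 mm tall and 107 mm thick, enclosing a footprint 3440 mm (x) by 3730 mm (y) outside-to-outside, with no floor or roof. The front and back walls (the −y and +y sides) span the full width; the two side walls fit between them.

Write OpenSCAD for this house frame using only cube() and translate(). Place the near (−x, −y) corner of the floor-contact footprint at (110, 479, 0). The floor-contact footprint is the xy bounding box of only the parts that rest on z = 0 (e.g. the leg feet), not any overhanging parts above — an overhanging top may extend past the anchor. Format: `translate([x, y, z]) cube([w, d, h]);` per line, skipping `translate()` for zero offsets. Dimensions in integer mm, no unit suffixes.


translate([110, 479, 0]) cube([3440, 107, 2550]);
translate([110, 4102, 0]) cube([3440, 107, 2550]);
translate([110, 586, 0]) cube([107, 3516, 2550]);
translate([3443, 586, 0]) cube([107, 3516, 2550]);


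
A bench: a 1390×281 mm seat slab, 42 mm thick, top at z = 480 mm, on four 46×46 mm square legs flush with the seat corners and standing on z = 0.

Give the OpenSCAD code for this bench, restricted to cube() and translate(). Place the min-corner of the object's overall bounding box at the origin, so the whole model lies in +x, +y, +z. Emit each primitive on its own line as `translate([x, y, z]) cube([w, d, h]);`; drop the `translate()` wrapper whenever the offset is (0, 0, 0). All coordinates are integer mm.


translate([0, 0, 438]) cube([1390, 281, 42]);
cube([46, 46, 438]);
translate([0, 235, 0]) cube([46, 46, 438]);
translate([1344, 0, 0]) cube([46, 46, 438]);
translate([1344, 235, 0]) cube([46, 46, 438]);


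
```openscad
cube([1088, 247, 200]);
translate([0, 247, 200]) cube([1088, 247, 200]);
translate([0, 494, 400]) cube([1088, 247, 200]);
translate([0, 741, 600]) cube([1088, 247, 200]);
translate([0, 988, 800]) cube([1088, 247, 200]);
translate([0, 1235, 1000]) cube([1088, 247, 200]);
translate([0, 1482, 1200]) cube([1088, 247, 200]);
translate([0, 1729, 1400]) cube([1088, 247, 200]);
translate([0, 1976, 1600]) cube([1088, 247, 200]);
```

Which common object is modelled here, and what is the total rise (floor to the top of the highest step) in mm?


A staircase. The total rise is 1800 mm.

9 identical blocks, each offset up and back from the previous — a staircase. Each step is 200 mm tall and there are 9 of them, so the total rise is 9 × 200 = 1800 mm.


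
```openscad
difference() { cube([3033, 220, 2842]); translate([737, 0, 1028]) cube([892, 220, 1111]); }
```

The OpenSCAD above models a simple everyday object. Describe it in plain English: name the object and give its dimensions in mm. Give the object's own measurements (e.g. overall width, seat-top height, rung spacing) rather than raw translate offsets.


A wall 3033 mm long (x), 220 mm thick (y), 2842 mm tall, with a rectangular window opening cut through it. The opening is 892 mm wide and 1111 mm tall; its sill is at z = 1028 mm and its near (−x) edge is 737 mm from the wall's −x end. The opening passes through the full wall thickness.


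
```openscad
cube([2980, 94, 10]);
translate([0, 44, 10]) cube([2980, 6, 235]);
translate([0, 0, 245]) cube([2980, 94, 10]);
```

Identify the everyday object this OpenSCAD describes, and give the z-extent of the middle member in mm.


An I-beam. The web height is 235 mm.

Two wide flanges with a thin centred web — an I-beam. Overall 255 mm minus two 10 mm flanges gives a web of 255 − 2·10 = 235 mm.


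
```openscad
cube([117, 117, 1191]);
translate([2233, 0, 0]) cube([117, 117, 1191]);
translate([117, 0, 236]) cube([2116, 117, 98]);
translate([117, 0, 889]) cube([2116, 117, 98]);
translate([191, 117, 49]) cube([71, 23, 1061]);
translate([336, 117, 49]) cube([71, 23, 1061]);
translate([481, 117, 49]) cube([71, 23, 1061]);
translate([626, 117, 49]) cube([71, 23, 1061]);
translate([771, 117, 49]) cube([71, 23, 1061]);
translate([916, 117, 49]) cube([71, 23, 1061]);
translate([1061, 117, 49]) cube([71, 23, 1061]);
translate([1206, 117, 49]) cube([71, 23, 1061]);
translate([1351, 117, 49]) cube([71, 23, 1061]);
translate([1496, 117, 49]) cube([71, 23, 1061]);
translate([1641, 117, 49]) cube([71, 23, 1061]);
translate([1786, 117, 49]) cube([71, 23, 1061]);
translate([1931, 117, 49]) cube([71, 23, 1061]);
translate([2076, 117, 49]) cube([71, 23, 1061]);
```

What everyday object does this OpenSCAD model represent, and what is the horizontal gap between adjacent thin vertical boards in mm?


A fence section. The picket gap is 74 mm.

Two posts, two rails, 14 pickets — a fence section. Span 2116 mm holds 14 pickets of 71 mm with 15 equal gaps: ⌊(2116 − 14·71) / 15⌋ = 74 mm.


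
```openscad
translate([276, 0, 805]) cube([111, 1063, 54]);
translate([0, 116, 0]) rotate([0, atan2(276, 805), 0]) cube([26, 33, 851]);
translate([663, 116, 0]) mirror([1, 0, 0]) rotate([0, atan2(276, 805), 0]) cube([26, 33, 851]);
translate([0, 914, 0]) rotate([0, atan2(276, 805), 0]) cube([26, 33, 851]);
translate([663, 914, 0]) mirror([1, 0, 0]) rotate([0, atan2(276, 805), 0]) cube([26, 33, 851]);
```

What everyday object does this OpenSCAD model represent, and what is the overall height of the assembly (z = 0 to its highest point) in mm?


A sawhorse. The overall height is 859 mm.

A beam across two mirrored pairs of raked legs — a sawhorse. The beam's underside is at z = 805 (matching the legs' vertical rise in atan2(276, 805)) and the beam is 54 mm tall, so its top is at 805 + 54 = 859 mm. The raked legs top out at the beam's underside, so that is the highest point.


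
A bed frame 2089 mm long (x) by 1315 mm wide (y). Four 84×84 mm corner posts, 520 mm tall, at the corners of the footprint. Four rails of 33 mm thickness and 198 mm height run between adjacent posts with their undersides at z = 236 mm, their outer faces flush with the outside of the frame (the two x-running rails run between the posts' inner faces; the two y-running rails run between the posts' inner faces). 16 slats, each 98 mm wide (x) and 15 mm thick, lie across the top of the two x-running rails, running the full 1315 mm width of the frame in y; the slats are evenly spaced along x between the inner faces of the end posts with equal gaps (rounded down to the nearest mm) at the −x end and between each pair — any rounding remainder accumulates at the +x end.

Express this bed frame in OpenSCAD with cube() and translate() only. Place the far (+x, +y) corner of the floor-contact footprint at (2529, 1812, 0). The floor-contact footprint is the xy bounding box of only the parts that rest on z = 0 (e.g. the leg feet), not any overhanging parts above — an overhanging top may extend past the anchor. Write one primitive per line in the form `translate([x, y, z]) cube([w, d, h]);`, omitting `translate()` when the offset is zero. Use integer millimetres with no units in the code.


translate([440, 497, 0]) cube([84, 84, 520]);
translate([440, 1728, 0]) cube([84, 84, 520]);
translate([2445, 497, 0]) cube([84, 84, 520]);
translate([2445, 1728, 0]) cube([84, 84, 520]);
translate([524, 497, 236]) cube([1921, 33, 198]);
translate([524, 1779, 236]) cube([1921, 33, 198]);
translate([440, 581, 236]) cube([33, 1147, 198]);
translate([2496, 581, 236]) cube([33, 1147, 198]);
translate([544, 497, 434]) cube([98, 1315, 15]);
translate([662, 497, 434]) cube([98, 1315, 15]);
translate([780, 497, 434]) cube([98, 1315, 15]);
translate([898, 497, 434]) cube([98, 1315, 15]);
translate([1016, 497, 434]) cube([98, 1315, 15]);
translate([1134, 497, 434]) cube([98, 1315, 15]);
translate([1252, 497, 434]) cube([98, 1315, 15]);
translate([1370, 497, 434]) cube([98, 1315, 15]);
translate([1488, 497, 434]) cube([98, 1315, 15]);
translate([1606, 497, 434]) cube([98, 1315, 15]);
translate([1724, 497, 434]) cube([98, 1315, 15]);
translate([1842, 497, 434]) cube([98, 1315, 15]);
translate([1960, 497, 434]) cube([98, 1315, 15]);
translate([2078, 497, 434]) cube([98, 1315, 15]);
translate([2196, 497, 434]) cube([98, 1315, 15]);
translate([2314, 497, 434]) cube([98, 1315, 15]);


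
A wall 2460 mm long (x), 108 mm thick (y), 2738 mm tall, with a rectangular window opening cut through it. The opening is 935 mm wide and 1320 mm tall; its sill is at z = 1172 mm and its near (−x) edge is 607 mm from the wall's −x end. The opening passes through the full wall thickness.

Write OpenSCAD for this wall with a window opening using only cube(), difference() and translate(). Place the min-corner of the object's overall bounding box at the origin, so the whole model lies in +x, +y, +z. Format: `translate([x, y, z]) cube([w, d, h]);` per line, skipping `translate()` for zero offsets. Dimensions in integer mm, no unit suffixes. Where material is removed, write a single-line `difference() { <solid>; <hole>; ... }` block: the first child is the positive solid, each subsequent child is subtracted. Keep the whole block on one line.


difference() { cube([2460, 108, 2738]); translate([607, 0, 1172]) cube([935, 108, 1320]); }


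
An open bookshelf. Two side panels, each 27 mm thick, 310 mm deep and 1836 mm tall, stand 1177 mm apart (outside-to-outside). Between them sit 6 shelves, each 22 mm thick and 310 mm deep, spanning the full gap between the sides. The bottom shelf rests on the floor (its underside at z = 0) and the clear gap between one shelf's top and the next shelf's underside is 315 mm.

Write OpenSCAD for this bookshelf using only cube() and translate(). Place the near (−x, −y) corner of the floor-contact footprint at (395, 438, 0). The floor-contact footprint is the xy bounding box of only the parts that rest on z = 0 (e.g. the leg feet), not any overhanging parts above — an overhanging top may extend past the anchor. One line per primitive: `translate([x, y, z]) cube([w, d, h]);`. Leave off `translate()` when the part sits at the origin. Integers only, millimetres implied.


translate([395, 438, 0]) cube([27, 310, 1836]);
translate([1545, 438, 0]) cube([27, 310, 1836]);
translate([422, 438, 0]) cube([1123, 310, 22]);
translate([422, 438, 337]) cube([1123, 310, 22]);
translate([422, 438, 674]) cube([1123, 310, 22]);
translate([422, 438, 1011]) cube([1123, 310, 22]);
translate([422, 438, 1348]) cube([1123, 310, 22]);
translate([422, 438, 1685]) cube([1123, 310, 22]);


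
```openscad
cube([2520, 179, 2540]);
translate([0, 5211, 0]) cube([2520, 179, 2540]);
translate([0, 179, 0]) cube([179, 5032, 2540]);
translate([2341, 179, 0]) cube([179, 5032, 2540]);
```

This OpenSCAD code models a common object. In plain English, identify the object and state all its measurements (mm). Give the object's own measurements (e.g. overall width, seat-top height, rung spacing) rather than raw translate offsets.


The wall frame of a small rectangular building: four walls, each 2540 mm tall and 179 mm thick, enclosing a footprint 2520 mm (x) by 5390 mm (y) outside-to-outside, with no floor or roof. The front and back walls (the −y and +y sides) span the full width; the two side walls fit between them.


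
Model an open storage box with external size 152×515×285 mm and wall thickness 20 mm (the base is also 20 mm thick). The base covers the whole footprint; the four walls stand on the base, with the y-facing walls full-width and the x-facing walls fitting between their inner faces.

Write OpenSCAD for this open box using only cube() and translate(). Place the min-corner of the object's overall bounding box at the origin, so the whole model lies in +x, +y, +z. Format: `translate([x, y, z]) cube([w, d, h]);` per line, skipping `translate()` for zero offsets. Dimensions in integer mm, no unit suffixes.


cube([152, 515, 20]);
translate([0, 0, 20]) cube([152, 20, 265]);
translate([0, 495, 20]) cube([152, 20, 265]);
translate([0, 20, 20]) cube([20, 475, 265]);
translate([132, 20, 20]) cube([20, 475, 265]);


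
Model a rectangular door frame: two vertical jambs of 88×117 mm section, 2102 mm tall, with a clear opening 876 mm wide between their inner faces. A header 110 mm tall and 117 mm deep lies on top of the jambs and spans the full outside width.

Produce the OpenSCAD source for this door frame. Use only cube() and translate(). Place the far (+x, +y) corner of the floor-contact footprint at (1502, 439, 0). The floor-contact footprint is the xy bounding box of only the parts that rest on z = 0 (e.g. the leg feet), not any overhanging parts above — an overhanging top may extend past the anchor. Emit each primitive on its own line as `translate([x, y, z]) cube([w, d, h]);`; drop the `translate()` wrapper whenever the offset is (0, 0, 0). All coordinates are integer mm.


translate([450, 322, 0]) cube([88, 117, 2102]);
translate([1414, 322, 0]) cube([88, 117, 2102]);
translate([450, 322, 2102]) cube([1052, 117, 110]);


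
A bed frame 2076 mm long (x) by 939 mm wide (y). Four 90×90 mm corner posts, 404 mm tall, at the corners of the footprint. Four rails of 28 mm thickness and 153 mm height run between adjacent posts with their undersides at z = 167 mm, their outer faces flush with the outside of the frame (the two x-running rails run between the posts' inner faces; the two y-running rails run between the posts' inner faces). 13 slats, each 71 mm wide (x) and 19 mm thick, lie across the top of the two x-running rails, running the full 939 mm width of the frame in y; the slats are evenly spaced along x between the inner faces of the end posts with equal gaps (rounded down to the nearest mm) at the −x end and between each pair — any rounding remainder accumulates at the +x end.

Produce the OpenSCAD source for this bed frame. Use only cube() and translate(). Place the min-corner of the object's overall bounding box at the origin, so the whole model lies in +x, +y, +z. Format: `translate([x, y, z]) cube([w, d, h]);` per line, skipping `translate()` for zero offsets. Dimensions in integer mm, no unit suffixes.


cube([90, 90, 404]);
translate([0, 849, 0]) cube([90, 90, 404]);
translate([1986, 0, 0]) cube([90, 90, 404]);
translate([1986, 849, 0]) cube([90, 90, 404]);
translate([90, 0, 167]) cube([1896, 28, 153]);
translate([90, 911, 167]) cube([1896, 28, 153]);
translate([0, 90, 167]) cube([28, 759, 153]);
translate([2048, 90, 167]) cube([28, 759, 153]);
translate([159, 0, 320]) cube([71, 939, 19]);
translate([299, 0, 320]) cube([71, 939, 19]);
translate([439, 0, 320]) cube([71, 939, 19]);
translate([579, 0, 320]) cube([71, 939, 19]);
translate([719, 0, 320]) cube([71, 939, 19]);
translate([859, 0, 320]) cube([71, 939, 19]);
translate([999, 0, 320]) cube([71, 939, 19]);
translate([1139, 0, 320]) cube([71, 939, 19]);
translate([1279, 0, 320]) cube([71, 939, 19]);
translate([1419, 0, 320]) cube([71, 939, 19]);
translate([1559, 0, 320]) cube([71, 939, 19]);
translate([1699, 0, 320]) cube([71, 939, 19]);
translate([1839, 0, 320]) cube([71, 939, 19]);


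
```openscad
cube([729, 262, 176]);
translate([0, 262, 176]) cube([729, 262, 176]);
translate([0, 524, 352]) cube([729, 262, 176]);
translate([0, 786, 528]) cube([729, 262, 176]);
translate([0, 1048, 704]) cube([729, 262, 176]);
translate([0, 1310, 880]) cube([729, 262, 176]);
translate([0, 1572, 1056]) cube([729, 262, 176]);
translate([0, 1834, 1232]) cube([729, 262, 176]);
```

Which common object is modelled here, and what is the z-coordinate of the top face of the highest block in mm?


A staircase. The total rise is 1408 mm.

8 identical blocks, each offset up and back from the previous — a staircase. Each step is 176 mm tall and there are 8 of them, so the total rise is 8 × 176 = 1408 mm.


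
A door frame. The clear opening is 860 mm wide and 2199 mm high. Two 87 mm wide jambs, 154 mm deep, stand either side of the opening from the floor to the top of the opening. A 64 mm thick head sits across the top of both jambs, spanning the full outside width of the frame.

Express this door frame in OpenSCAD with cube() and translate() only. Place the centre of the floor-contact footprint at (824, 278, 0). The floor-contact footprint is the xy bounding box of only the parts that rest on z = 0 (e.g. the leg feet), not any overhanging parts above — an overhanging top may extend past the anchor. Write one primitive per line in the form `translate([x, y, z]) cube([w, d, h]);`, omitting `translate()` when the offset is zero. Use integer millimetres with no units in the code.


translate([307, 201, 0]) cube([87, 154, 2199]);
translate([1254, 201, 0]) cube([87, 154, 2199]);
translate([307, 201, 2199]) cube([1034, 154, 64]);


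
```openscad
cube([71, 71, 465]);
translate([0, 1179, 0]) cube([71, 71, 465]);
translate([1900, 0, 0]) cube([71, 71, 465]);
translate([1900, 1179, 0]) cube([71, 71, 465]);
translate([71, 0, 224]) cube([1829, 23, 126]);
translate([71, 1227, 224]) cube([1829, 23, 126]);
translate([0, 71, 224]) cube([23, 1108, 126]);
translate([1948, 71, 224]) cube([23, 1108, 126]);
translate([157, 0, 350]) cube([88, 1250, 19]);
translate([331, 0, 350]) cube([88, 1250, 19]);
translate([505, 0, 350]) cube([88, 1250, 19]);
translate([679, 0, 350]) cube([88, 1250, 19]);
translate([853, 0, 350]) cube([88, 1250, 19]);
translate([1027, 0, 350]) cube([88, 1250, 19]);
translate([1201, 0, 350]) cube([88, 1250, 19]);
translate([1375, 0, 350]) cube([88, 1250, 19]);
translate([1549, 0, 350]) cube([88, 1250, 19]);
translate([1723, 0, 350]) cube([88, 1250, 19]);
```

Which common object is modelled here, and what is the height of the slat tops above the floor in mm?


A bed frame. The slat-top height is 369 mm.

Four posts, four rails, and a row of slats — a bed frame. Slats sit on the rails at z = 224 + 126 = 350; with slat thickness 19, the top is 369 mm.


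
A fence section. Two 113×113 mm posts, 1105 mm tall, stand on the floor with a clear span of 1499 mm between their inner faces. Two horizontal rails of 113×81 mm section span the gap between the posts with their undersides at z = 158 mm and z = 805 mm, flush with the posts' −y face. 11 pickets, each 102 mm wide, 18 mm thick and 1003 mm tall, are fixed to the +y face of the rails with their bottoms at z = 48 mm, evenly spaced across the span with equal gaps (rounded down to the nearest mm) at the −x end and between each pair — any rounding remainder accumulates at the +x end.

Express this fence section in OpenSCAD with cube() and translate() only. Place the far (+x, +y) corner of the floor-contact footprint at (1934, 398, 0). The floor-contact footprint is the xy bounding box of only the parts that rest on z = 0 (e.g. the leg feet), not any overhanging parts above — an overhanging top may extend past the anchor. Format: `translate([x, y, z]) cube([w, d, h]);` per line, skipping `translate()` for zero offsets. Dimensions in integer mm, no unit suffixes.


translate([209, 285, 0]) cube([113, 113, 1105]);
translate([1821, 285, 0]) cube([113, 113, 1105]);
translate([322, 285, 158]) cube([1499, 113, 81]);
translate([322, 285, 805]) cube([1499, 113, 81]);
translate([353, 398, 48]) cube([102, 18, 1003]);
translate([486, 398, 48]) cube([102, 18, 1003]);
translate([619, 398, 48]) cube([102, 18, 1003]);
translate([752, 398, 48]) cube([102, 18, 1003]);
translate([885, 398, 48]) cube([102, 18, 1003]);
translate([1018, 398, 48]) cube([102, 18, 1003]);
translate([1151, 398, 48]) cube([102, 18, 1003]);
translate([1284, 398, 48]) cube([102, 18, 1003]);
translate([1417, 398, 48]) cube([102, 18, 1003]);
translate([1550, 398, 48]) cube([102, 18, 1003]);
translate([1683, 398, 48]) cube([102, 18, 1003]);


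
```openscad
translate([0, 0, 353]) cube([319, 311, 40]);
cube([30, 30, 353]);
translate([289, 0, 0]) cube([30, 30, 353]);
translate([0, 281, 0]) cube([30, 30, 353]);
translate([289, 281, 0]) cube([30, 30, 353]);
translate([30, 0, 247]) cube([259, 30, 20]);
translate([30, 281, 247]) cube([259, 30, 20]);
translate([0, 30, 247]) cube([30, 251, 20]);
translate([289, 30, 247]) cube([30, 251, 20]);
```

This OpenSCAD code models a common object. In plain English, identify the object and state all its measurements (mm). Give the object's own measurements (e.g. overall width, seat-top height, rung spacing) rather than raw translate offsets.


A simple wooden stool: a rectangular seat 319 mm (x) by 311 mm (y), 40 mm thick, top face at z = 393 mm, on four square legs, each 30×30 mm in cross-section. The legs rest on z = 0, each flush with a corner of the seat. Four stretchers, 30 mm wide and 20 mm tall, connect adjacent legs with their undersides at z = 247 mm, each running between the inner faces of the legs it joins and aligned with the legs' outer faces on the other axis.


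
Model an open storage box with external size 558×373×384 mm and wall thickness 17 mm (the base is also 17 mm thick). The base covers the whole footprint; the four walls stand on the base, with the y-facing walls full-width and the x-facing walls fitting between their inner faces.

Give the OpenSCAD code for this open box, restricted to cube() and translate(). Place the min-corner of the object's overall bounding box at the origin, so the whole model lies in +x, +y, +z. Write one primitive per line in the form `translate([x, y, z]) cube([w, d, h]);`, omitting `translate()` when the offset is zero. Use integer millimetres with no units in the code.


cube([558, 373, 17]);
translate([0, 0, 17]) cube([558, 17, 367]);
translate([0, 356, 17]) cube([558, 17, 367]);
translate([0, 17, 17]) cube([17, 339, 367]);
translate([541, 17, 17]) cube([17, 339, 367]);


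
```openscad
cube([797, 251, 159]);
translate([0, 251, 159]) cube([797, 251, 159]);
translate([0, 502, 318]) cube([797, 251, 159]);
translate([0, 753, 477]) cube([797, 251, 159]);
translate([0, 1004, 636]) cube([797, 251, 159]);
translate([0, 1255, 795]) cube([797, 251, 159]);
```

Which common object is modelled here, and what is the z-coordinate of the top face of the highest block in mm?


A staircase. The total rise is 954 mm.

6 identical blocks, each offset up and back from the previous — a staircase. Each step is 159 mm tall and there are 6 of them, so the total rise is 6 × 159 = 954 mm.


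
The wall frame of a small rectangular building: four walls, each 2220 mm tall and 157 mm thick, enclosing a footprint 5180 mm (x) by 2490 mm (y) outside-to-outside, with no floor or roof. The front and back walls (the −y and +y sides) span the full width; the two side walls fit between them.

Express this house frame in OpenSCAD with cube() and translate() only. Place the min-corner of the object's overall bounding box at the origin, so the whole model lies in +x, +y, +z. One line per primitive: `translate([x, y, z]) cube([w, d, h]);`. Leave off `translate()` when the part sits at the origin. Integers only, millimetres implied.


cube([5180, 157, 2220]);
translate([0, 2333, 0]) cube([5180, 157, 2220]);
translate([0, 157, 0]) cube([157, 2176, 2220]);
translate([5023, 157, 0]) cube([157, 2176, 2220]);


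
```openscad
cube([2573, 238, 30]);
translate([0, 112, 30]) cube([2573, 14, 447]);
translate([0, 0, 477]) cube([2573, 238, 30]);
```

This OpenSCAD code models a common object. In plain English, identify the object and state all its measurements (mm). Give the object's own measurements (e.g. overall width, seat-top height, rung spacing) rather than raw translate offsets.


An I-beam lying along x, 2573 mm long. Overall section height 507 mm. Two flanges 238 mm wide (y) and 30 mm thick, one on the floor and one at the top; a web 14 mm thick runs between them, centred on the flange width.


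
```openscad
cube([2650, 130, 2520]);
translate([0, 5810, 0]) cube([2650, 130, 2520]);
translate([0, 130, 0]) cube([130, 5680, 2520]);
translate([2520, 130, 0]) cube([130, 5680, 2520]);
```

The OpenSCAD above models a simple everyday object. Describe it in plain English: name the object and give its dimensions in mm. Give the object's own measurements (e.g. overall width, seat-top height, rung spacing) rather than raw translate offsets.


The wall frame of a small rectangular building: four walls, each 2520 mm tall and 130 mm thick, enclosing a footprint 2650 mm (x) by 5940 mm (y) outside-to-outside, with no floor or roof. The front and back walls (the −y and +y sides) span the full width; the two side walls fit between them.


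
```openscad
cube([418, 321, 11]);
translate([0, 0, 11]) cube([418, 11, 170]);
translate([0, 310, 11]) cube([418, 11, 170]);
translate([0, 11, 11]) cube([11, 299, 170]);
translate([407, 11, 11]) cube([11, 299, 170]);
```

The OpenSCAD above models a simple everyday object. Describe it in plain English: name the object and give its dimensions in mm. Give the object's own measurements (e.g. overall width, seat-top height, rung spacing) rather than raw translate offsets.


An open-topped rectangular box: outside dimensions 418×321×181 mm, with a uniform wall and base thickness of 11 mm. The base is a full 418×321 slab on the floor; four walls sit on top of the base. The front and back walls (the −y and +y sides) span the full width; the two side walls fit between them.


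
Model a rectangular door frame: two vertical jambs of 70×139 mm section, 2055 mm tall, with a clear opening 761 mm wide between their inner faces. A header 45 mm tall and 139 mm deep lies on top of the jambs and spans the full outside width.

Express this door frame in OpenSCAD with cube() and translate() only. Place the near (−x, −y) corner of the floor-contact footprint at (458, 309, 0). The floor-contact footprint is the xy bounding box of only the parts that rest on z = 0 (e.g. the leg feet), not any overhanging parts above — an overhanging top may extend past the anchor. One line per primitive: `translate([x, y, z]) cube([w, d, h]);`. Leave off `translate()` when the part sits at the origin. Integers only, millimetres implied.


translate([458, 309, 0]) cube([70, 139, 2055]);
translate([1289, 309, 0]) cube([70, 139, 2055]);
translate([458, 309, 2055]) cube([901, 139, 45]);


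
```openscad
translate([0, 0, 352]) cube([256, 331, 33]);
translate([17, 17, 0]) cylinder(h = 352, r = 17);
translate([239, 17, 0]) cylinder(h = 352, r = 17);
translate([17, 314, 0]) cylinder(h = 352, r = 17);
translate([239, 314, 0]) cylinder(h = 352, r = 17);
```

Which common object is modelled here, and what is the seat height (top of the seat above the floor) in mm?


A stool. The seat height is 385 mm.

A 256×331×33 slab at z = 352 on four corner cylinders — a stool. The seat top is 352 + 33 = 385 mm.


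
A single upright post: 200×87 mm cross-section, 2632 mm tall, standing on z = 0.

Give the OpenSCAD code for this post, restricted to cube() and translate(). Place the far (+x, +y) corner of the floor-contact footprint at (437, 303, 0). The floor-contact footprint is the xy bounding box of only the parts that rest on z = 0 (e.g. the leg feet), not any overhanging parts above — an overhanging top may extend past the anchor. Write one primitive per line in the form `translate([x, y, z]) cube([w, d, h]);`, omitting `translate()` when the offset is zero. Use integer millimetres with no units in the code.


translate([237, 216, 0]) cube([200, 87, 2632]);


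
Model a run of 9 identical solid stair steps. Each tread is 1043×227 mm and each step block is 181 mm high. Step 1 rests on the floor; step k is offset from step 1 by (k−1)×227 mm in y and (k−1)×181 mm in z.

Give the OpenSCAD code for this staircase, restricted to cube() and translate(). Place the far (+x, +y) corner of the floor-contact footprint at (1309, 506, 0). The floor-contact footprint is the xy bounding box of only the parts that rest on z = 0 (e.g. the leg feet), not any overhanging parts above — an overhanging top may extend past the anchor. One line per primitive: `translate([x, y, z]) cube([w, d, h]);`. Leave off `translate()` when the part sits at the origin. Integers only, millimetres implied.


translate([266, 279, 0]) cube([1043, 227, 181]);
translate([266, 506, 181]) cube([1043, 227, 181]);
translate([266, 733, 362]) cube([1043, 227, 181]);
translate([266, 960, 543]) cube([1043, 227, 181]);
translate([266, 1187, 724]) cube([1043, 227, 181]);
translate([266, 1414, 905]) cube([1043, 227, 181]);
translate([266, 1641, 1086]) cube([1043, 227, 181]);
translate([266, 1868, 1267]) cube([1043, 227, 181]);
translate([266, 2095, 1448]) cube([1043, 227, 181]);


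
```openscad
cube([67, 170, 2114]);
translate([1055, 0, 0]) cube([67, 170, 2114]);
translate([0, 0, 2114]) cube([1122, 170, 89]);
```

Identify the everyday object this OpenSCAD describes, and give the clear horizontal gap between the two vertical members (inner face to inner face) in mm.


A door frame. The clear opening width is 988 mm.

Two 2114 mm tall posts with a header on top — a door frame. The left jamb is 67 mm wide at x = 0; the right jamb starts at x = 1055. The clear opening is 1055 − 67 = 988 mm.


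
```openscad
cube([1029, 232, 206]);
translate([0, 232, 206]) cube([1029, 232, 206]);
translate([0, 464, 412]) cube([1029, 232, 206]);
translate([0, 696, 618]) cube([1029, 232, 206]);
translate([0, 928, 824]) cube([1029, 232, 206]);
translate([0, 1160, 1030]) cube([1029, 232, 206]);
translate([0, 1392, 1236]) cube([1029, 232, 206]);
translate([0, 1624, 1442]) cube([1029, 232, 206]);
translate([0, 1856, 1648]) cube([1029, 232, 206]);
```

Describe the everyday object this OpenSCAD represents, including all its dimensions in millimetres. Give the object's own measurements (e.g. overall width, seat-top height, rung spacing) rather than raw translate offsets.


A straight staircase of 9 solid steps. Each step is 1029 mm wide (x), 232 mm deep (y, the going) and 206 mm tall (the rise). The first step rests on the floor; each subsequent step sits one going further in +y and one rise higher in +z, directly behind and above the previous step with no overlap.


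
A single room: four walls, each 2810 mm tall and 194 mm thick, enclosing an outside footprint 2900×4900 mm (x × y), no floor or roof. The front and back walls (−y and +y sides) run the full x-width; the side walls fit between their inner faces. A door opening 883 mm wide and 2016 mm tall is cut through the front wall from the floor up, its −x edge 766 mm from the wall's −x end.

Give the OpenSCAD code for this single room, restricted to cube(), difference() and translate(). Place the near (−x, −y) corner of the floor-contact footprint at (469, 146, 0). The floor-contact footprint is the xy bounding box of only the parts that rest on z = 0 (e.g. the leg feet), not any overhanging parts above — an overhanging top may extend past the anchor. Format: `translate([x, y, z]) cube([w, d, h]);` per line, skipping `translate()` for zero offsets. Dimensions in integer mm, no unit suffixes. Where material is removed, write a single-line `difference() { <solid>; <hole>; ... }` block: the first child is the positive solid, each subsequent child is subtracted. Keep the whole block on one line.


difference() { translate([469, 146, 0]) cube([2900, 194, 2810]); translate([1235, 146, 0]) cube([883, 194, 2016]); }
translate([469, 4852, 0]) cube([2900, 194, 2810]);
translate([469, 340, 0]) cube([194, 4512, 2810]);
translate([3175, 340, 0]) cube([194, 4512, 2810]);


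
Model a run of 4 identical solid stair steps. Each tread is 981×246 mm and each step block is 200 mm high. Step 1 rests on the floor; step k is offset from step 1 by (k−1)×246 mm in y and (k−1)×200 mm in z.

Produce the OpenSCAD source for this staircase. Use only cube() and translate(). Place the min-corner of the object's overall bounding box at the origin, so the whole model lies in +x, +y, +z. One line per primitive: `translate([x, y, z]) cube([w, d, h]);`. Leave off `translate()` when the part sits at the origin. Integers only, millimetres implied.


cube([981, 246, 200]);
translate([0, 246, 200]) cube([981, 246, 200]);
translate([0, 492, 400]) cube([981, 246, 200]);
translate([0, 738, 600]) cube([981, 246, 200]);


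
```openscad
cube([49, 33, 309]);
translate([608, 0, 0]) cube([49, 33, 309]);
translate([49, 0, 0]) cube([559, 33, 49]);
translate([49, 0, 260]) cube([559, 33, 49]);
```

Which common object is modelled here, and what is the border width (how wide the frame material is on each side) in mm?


A picture frame. The border width is 49 mm.

Four thin pieces enclosing a rectangular opening — a picture frame. The two full-height stiles are 309 mm tall; the top rail sits at z = 260 and is 49 mm tall, so the border above the opening is 309 − 260 = 49 mm, matching the stile x-width.


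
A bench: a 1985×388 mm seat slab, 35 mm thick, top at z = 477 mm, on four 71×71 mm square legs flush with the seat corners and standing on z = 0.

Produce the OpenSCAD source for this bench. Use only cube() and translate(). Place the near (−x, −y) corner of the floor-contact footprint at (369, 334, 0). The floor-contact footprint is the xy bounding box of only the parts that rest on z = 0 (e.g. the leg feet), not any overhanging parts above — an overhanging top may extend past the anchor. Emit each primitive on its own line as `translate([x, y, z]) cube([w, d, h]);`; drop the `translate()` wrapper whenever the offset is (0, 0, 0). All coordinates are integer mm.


translate([369, 334, 442]) cube([1985, 388, 35]);
translate([369, 334, 0]) cube([71, 71, 442]);
translate([369, 651, 0]) cube([71, 71, 442]);
translate([2283, 334, 0]) cube([71, 71, 442]);
translate([2283, 651, 0]) cube([71, 71, 442]);


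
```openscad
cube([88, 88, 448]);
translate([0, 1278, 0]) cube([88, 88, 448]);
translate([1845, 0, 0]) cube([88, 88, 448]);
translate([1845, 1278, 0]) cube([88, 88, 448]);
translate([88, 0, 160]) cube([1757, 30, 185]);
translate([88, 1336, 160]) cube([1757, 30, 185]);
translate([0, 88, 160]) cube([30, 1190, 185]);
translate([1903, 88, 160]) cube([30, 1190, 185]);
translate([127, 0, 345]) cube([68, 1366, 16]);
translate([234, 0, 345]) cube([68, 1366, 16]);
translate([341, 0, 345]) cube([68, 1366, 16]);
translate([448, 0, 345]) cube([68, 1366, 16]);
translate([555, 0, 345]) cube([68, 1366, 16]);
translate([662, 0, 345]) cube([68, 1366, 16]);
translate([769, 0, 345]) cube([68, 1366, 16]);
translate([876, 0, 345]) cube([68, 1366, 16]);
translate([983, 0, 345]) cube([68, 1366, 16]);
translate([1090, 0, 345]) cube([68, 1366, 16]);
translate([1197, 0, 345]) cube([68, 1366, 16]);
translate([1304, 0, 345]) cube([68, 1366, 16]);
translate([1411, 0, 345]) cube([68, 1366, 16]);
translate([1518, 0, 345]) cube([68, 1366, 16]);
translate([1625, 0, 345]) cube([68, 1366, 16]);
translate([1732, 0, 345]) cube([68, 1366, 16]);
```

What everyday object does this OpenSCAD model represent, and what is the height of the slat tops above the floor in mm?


A bed frame. The slat-top height is 361 mm.

Four posts, four rails, and a row of slats — a bed frame. Slats sit on the rails at z = 160 + 185 = 345; with slat thickness 16, the top is 361 mm.


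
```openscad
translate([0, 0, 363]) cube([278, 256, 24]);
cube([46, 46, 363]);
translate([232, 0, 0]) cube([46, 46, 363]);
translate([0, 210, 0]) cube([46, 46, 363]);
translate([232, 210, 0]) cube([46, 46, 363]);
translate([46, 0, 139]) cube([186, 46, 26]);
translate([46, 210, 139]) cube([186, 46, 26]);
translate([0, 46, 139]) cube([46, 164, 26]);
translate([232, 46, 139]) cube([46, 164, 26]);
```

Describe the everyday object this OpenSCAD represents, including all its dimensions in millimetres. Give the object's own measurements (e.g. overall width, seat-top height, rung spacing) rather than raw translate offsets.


A simple wooden stool: a rectangular seat 278 mm (x) by 256 mm (y), 24 mm thick, top face at z = 387 mm, on four square legs, each 46×46 mm in cross-section. The legs rest on z = 0, each flush with a corner of the seat. Four stretchers, 46 mm wide and 26 mm tall, connect adjacent legs with their undersides at z = 139 mm, each running between the inner faces of the legs it joins and aligned with the legs' outer faces on the other axis.


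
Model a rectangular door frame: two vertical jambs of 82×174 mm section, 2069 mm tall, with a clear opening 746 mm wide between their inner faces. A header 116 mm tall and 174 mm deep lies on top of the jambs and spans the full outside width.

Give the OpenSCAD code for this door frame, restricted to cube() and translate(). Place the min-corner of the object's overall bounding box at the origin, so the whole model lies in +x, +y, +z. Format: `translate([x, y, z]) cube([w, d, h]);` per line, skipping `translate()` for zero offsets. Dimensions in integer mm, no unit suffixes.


cube([82, 174, 2069]);
translate([828, 0, 0]) cube([82, 174, 2069]);
translate([0, 0, 2069]) cube([910, 174, 116]);


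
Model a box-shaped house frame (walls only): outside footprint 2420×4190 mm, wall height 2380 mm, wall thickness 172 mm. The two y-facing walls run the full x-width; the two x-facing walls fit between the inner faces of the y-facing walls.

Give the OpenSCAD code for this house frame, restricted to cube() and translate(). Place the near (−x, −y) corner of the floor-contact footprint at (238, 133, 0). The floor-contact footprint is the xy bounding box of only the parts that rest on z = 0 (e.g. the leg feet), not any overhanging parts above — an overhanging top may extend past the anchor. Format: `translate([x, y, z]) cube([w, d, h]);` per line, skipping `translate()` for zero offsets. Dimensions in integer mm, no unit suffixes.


translate([238, 133, 0]) cube([2420, 172, 2380]);
translate([238, 4151, 0]) cube([2420, 172, 2380]);
translate([238, 305, 0]) cube([172, 3846, 2380]);
translate([2486, 305, 0]) cube([172, 3846, 2380]);


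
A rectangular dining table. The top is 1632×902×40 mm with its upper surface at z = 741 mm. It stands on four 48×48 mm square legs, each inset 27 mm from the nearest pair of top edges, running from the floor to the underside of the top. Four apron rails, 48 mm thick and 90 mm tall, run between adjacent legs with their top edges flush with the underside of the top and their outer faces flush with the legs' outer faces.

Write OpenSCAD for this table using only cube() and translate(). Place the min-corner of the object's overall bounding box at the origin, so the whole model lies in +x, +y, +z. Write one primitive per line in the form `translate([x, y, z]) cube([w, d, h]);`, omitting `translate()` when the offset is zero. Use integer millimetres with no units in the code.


translate([0, 0, 701]) cube([1632, 902, 40]);
translate([27, 27, 0]) cube([48, 48, 701]);
translate([1557, 27, 0]) cube([48, 48, 701]);
translate([27, 827, 0]) cube([48, 48, 701]);
translate([1557, 827, 0]) cube([48, 48, 701]);
translate([75, 27, 611]) cube([1482, 48, 90]);
translate([75, 827, 611]) cube([1482, 48, 90]);
translate([27, 75, 611]) cube([48, 752, 90]);
translate([1557, 75, 611]) cube([48, 752, 90]);
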